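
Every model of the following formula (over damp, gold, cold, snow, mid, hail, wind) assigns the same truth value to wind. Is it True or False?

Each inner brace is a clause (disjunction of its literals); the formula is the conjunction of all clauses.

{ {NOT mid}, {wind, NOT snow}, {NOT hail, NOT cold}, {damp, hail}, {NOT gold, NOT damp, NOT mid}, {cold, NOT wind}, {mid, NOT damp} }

False

Suppose wind = true.
(NOT mid) alone gives mid = false.
(cold) alone gives cold = true.
(NOT hail) alone gives hail = false.
(damp) alone gives damp = true.
That conflicts with the unit clause (NOT damp).
So every satisfying assignment has wind = False.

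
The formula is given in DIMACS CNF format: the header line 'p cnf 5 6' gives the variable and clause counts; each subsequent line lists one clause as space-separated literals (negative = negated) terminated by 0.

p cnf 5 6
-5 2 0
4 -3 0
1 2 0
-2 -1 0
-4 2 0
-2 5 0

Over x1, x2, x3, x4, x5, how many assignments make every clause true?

There are 2^5 = 32 truth assignments over (x1, x2, x3, x4, x5).
Split on x1. With x1 = True, the clauses containing x1 are satisfied and ¬x1 drops from the rest; 1 of the 2^4 = 16 assignments to the other variables satisfy what remains.
With x1 = False, by the same count on the reduced clause set, 3 assignments work.
(One model: x1=F, x2=T, x3=F, x4=F, x5=T.)
Total: 1 + 3 = 4.

4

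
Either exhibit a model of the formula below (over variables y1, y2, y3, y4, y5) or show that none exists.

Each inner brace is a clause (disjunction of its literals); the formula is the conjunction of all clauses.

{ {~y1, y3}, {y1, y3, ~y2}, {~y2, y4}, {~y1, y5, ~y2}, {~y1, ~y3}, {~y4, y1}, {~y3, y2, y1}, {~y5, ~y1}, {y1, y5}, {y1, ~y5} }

UNSATISFIABLE

Try y1 = 0.
Unit clause (~y4) forces y4 = 0.
Unit clause (~y2) forces y2 = 0.
Unit clause (~y3) forces y3 = 0.
Unit clause (y5) forces y5 = 1.
That conflicts with the unit clause (~y5).
So y1 must be the other value — set y1 = 1.
Unit clause (y3) forces y3 = 1.
That conflicts with the unit clause (~y3).
Either choice for y1 ends in contradiction.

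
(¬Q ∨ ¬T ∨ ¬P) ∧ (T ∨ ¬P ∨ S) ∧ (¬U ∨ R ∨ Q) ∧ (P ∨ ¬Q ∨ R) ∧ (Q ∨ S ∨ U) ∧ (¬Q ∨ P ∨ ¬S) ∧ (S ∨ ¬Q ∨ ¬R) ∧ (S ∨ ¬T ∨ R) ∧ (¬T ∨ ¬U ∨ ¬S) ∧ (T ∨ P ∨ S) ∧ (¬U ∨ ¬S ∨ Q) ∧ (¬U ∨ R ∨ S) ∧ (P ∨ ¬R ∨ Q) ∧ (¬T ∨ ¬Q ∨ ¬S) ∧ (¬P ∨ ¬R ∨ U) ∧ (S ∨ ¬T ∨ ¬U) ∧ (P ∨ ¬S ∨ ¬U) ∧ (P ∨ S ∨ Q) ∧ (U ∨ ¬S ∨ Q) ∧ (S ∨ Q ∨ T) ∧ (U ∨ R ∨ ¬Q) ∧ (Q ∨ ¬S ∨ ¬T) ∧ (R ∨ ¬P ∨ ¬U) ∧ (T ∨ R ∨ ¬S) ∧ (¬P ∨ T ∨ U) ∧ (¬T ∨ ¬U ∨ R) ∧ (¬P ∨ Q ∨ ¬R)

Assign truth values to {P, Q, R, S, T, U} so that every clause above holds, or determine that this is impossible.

Suppose Q = True.
Suppose T = False.
Suppose P = True.
(S) alone gives S = True.
(R) alone gives R = True.
(U) alone gives U = True.
This assignment satisfies each clause.

P: True; Q: True; R: True; S: True; T: False; U: True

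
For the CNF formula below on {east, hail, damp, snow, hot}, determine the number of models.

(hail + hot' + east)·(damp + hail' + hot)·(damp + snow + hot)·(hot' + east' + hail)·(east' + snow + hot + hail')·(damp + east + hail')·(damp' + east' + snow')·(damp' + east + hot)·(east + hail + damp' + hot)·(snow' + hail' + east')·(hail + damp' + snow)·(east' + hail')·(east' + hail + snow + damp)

4

There are 2^5 = 32 truth assignments over (east, hail, damp, snow, hot).
Split on snow. With snow = 1, the clauses containing snow are satisfied and snow' drops from the rest; 3 of the 2^4 = 16 assignments to the other variables satisfy what remains.
With snow = 0, by the same count on the reduced clause set, 1 assignment works.
(One model: east=F, hail=F, damp=F, snow=T, hot=F.)
Total: 3 + 1 = 4.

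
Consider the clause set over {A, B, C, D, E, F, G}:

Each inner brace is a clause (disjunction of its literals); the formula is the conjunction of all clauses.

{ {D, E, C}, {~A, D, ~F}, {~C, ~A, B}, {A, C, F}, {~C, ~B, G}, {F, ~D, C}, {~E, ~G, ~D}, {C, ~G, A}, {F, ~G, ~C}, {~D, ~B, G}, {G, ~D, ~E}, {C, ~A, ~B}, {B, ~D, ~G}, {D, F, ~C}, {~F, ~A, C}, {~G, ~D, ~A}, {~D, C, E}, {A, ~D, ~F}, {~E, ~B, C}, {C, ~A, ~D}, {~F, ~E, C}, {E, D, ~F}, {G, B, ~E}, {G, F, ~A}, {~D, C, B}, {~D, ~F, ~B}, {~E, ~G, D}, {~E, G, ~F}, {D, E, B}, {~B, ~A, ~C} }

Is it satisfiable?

Suppose D = 1.
Suppose F = 0.
From the singleton clause (C), C = 1.
From the singleton clause (~G), G = 0.
From the singleton clause (~B), B = 0.
From the singleton clause (~A), A = 0.
From the singleton clause (~E), E = 0.
This assignment satisfies each clause.
A satisfying assignment: A: 0; B: 0; C: 1; D: 1; E: 0; F: 0; G: 0.

Yes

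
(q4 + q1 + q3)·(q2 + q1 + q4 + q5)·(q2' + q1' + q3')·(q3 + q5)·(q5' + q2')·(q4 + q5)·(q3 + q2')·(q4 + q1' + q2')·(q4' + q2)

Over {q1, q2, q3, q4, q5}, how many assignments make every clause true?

There are 2^5 = 32 truth assignments over (q1, q2, q3, q4, q5).
Split on q5. With q5 = 1, the clauses containing q5 are satisfied and q5' drops from the rest; 3 of the 2^4 = 16 assignments to the other variables satisfy what remains.
With q5 = 0, by the same count on the reduced clause set, 1 assignment works.
Total: 3 + 1 = 4.

4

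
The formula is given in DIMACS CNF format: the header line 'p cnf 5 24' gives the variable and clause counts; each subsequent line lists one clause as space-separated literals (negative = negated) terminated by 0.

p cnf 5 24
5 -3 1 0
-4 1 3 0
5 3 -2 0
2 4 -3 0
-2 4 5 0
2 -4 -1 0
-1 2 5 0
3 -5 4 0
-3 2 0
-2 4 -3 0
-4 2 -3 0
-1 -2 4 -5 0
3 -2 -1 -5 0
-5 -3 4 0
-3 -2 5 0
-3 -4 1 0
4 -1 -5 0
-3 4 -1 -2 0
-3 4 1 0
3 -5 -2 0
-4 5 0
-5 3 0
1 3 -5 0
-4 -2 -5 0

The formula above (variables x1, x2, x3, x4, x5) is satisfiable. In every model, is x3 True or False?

Suppose x3 = True.
The clause (x2) is unit, so x2 = True.
The clause (x4) is unit, so x4 = True.
The clause (x5) is unit, so x5 = True.
Now (¬x5) is unsatisfied and unit — conflict.
So every satisfying assignment has x3 = False.

False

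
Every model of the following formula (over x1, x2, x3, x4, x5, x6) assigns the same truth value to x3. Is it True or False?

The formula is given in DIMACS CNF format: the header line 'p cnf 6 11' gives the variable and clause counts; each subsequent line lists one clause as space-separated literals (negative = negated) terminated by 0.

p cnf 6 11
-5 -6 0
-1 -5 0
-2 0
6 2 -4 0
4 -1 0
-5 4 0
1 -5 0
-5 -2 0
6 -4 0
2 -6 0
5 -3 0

False

Suppose x3 = True.
From the singleton clause (¬x2), x2 = False.
From the singleton clause (¬x6), x6 = False.
From the singleton clause (¬x4), x4 = False.
From the singleton clause (¬x1), x1 = False.
From the singleton clause (¬x5), x5 = False.
But (x5) is also a unit clause — contradiction.
So every satisfying assignment has x3 = False.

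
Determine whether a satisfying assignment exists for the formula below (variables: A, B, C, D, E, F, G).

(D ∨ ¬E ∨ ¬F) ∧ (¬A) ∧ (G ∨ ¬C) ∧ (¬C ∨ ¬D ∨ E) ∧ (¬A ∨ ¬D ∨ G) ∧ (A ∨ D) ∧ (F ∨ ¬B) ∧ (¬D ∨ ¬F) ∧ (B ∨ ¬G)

Unit clause (¬A) forces A = False.
Unit clause (D) forces D = True.
Unit clause (¬F) forces F = False.
Unit clause (¬B) forces B = False.
Unit clause (¬G) forces G = False.
Unit clause (¬C) forces C = False.
Every clause is now satisfied; E is unconstrained.
A satisfying assignment: A=False; B=False; C=False; D=True; E=False; F=False; G=False.

Yes, satisfiable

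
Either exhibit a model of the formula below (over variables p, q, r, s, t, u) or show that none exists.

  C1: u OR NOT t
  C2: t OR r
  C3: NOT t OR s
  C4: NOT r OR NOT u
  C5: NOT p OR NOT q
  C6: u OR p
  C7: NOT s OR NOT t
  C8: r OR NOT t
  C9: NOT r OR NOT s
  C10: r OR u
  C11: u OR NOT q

Suppose u = false.
From the singleton clause (NOT t), t = false.
From the singleton clause (r), r = true.
From the singleton clause (p), p = true.
From the singleton clause (NOT q), q = false.
From the singleton clause (NOT s), s = false.
Every clause now holds.

p: true,  q: false,  r: true,  s: false,  t: false,  u: false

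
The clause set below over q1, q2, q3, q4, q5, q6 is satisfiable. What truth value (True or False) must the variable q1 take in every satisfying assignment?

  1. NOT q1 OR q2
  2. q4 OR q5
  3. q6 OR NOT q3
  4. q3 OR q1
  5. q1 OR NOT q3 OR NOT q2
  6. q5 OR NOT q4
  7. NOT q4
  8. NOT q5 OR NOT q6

Suppose q1 = false.
(q3) alone gives q3 = true.
(q6) alone gives q6 = true.
(NOT q2) alone gives q2 = false.
(NOT q4) alone gives q4 = false.
(q5) alone gives q5 = true.
That conflicts with the unit clause (NOT q5).
So every satisfying assignment has q1 = True.

True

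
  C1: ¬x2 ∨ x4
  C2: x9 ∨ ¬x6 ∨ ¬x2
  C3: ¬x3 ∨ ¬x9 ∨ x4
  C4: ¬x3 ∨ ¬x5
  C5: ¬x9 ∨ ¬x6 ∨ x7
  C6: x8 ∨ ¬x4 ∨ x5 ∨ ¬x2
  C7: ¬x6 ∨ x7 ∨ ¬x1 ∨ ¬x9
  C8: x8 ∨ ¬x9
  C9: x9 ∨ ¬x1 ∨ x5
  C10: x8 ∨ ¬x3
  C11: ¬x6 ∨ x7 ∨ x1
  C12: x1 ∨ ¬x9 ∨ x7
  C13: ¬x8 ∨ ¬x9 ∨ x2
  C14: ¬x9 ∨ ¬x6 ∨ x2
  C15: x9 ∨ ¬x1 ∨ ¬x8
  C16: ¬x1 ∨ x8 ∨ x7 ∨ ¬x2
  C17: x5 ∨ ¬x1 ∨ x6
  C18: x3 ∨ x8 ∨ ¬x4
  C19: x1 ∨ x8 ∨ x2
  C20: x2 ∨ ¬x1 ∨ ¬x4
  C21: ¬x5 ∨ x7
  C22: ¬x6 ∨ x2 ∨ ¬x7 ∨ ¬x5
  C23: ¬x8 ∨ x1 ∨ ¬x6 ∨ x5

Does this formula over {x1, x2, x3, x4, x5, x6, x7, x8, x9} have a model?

Suppose x2 = True.
(x4) alone gives x4 = True.
Suppose x9 = True.
(x8) alone gives x8 = True.
Suppose x3 = True.
(¬x5) alone gives x5 = False.
Suppose x6 = False.
(¬x1) alone gives x1 = False.
(x7) alone gives x7 = True.
All clauses are satisfied.
A satisfying assignment: x1: False,  x2: True,  x3: True,  x4: True,  x5: False,  x6: False,  x7: True,  x8: True,  x9: True.

Satisfiable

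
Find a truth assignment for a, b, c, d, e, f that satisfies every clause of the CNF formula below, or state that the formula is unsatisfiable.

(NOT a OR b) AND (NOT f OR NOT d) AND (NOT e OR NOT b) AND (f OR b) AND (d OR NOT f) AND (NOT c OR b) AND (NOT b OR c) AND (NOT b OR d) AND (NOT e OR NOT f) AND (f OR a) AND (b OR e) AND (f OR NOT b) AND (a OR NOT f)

UNSATISFIABLE

Case a = false:
Unit clause (f) forces f = true.
Now (NOT f) is unsatisfied and unit — conflict.
That branch fails; take a = true instead.
Unit clause (b) forces b = true.
Unit clause (NOT e) forces e = false.
Unit clause (c) forces c = true.
Unit clause (d) forces d = true.
Unit clause (NOT f) forces f = false.
Now (f) is unsatisfied and unit — conflict.
Either choice for a ends in contradiction.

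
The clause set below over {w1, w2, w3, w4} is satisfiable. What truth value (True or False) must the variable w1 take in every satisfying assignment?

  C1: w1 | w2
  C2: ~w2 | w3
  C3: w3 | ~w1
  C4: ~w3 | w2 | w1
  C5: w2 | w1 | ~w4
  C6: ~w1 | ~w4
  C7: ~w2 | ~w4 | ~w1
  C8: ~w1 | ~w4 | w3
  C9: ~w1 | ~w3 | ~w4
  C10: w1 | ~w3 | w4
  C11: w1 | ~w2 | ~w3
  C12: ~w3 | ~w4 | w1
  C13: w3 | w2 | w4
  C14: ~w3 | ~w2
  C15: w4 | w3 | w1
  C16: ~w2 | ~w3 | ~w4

True

Suppose w1 = 0.
The clause (w2) is unit, so w2 = 1.
The clause (w3) is unit, so w3 = 1.
But (~w3) is also a unit clause — contradiction.
So every satisfying assignment has w1 = True.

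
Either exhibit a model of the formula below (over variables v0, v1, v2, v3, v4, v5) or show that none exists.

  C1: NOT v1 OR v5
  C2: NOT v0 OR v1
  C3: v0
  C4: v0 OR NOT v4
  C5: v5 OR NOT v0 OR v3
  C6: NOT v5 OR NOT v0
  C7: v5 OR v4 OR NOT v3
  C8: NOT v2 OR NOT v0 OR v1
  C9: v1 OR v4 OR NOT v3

From the singleton clause (v0), v0 = true.
From the singleton clause (v1), v1 = true.
From the singleton clause (v5), v5 = true.
But (NOT v5) is also a unit clause — contradiction.

UNSATISFIABLE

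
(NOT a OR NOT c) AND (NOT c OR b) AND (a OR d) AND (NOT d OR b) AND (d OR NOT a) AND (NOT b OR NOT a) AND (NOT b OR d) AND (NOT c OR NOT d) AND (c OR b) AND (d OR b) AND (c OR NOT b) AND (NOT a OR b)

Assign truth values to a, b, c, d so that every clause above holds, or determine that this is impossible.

UNSATISFIABLE

Branch on a: set a = false.
(d) alone gives d = true.
(b) alone gives b = true.
(NOT c) alone gives c = false.
That conflicts with the unit clause (c).
Backtrack on a: now try a = true.
(NOT c) alone gives c = false.
(d) alone gives d = true.
(b) alone gives b = true.
That conflicts with the unit clause (NOT b).
Either choice for a ends in contradiction.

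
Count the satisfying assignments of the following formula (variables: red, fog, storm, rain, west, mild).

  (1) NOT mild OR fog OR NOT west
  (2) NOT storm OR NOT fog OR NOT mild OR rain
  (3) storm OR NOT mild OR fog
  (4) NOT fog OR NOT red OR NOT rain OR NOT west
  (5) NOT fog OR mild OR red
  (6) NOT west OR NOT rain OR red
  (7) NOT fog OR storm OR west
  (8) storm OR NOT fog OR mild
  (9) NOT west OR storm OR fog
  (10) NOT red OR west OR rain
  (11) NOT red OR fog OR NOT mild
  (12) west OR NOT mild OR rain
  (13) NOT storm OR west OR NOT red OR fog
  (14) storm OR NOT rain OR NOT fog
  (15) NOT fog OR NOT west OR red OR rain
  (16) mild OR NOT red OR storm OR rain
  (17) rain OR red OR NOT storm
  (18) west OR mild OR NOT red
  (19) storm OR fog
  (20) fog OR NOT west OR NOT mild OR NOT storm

8

There are 2^6 = 64 truth assignments over (red, fog, storm, rain, west, mild).
Split on mild. With mild = true, the clauses containing mild are satisfied and NOT mild drops from the rest; 4 of the 2^5 = 32 assignments to the other variables satisfy what remains.
With mild = false, by the same count on the reduced clause set, 4 assignments work.
(One model: red=F, fog=F, storm=T, rain=T, west=F, mild=F.)
Total: 4 + 4 = 8.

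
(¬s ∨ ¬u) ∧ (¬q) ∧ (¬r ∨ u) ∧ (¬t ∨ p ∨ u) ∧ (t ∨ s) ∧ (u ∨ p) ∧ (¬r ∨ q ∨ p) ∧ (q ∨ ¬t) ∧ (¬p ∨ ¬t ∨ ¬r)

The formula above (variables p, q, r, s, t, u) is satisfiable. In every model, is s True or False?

True

Suppose s = False.
The clause (¬q) is unit, so q = False.
The clause (t) is unit, so t = True.
That conflicts with the unit clause (¬t).
So every satisfying assignment has s = True.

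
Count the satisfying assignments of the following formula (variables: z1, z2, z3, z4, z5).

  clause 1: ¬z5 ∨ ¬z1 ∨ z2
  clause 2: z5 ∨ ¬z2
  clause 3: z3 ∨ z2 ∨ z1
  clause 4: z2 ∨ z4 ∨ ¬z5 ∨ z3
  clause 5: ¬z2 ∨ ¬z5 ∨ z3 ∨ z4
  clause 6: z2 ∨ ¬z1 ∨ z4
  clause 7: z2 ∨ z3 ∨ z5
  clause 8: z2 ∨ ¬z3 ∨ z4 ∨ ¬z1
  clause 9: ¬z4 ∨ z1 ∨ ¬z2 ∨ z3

There are 2^5 = 32 truth assignments over (z1, z2, z3, z4, z5).
Split on z4. With z4 = True, the clauses containing z4 are satisfied and ¬z4 drops from the rest; 6 of the 2^4 = 16 assignments to the other variables satisfy what remains.
With z4 = False, by the same count on the reduced clause set, 4 assignments work.
Total: 6 + 4 = 10.

10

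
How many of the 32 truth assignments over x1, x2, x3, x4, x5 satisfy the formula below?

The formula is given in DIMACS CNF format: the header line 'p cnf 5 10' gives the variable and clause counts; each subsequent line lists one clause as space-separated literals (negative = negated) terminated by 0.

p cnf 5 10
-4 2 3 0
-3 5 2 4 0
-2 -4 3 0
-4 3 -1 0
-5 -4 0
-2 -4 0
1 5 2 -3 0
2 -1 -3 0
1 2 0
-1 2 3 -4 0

There are 2^5 = 32 truth assignments over (x1, x2, x3, x4, x5).
Split on x4. With x4 = True, the clauses containing x4 are satisfied and ¬x4 drops from the rest; 0 of the 2^4 = 16 assignments to the other variables satisfy what remains.
With x4 = False, by the same count on the reduced clause set, 10 assignments work.
(One model: x1=F, x2=T, x3=F, x4=F, x5=F.)
Total: 0 + 10 = 10.

10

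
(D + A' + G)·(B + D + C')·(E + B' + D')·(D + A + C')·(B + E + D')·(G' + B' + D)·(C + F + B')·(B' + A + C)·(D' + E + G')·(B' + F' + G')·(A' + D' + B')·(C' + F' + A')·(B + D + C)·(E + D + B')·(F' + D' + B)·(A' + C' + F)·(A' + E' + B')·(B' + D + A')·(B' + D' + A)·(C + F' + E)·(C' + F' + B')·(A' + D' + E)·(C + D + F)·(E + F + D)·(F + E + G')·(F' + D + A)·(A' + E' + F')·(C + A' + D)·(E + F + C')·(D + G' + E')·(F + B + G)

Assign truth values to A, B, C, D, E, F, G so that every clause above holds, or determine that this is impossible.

A: 0, B: 0, C: 0, D: 1, E: 1, F: 0, G: 1

Suppose D = 1.
Suppose E = 1.
Suppose A = 0.
Unit clause (B') forces B = 0.
Unit clause (F') forces F = 0.
Unit clause (G) forces G = 1.
No clause remains; C is free.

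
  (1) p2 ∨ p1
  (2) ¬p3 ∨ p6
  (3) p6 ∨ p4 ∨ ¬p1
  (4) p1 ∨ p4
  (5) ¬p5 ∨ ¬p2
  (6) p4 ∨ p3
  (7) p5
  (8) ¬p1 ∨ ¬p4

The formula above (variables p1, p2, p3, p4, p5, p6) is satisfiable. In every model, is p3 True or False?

Suppose p3 = False.
(p4) alone gives p4 = True.
(p5) alone gives p5 = True.
(¬p2) alone gives p2 = False.
(p1) alone gives p1 = True.
But (¬p1) is also a unit clause — contradiction.
So every satisfying assignment has p3 = True.

True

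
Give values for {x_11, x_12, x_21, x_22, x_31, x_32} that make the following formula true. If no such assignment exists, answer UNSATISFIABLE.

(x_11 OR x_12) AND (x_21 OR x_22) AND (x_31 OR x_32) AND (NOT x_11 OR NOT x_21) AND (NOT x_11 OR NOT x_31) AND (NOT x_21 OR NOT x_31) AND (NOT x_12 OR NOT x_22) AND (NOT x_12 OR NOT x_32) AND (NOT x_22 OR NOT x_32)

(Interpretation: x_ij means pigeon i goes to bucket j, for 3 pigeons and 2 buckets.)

UNSATISFIABLE

Suppose x_11 = true.
From the singleton clause (NOT x_21), x_21 = false.
From the singleton clause (x_22), x_22 = true.
From the singleton clause (NOT x_31), x_31 = false.
From the singleton clause (x_32), x_32 = true.
Now (NOT x_32) is unsatisfied and unit — conflict.
Backtrack on x_11: now try x_11 = false.
From the singleton clause (x_12), x_12 = true.
From the singleton clause (NOT x_22), x_22 = false.
From the singleton clause (x_21), x_21 = true.
From the singleton clause (NOT x_31), x_31 = false.
From the singleton clause (x_32), x_32 = true.
Now (NOT x_32) is unsatisfied and unit — conflict.
Neither x_11 = true nor x_11 = false works.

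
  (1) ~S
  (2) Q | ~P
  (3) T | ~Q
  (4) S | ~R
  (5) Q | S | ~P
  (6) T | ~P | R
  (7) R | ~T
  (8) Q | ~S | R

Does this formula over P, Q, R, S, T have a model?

The clause (~S) is unit, so S = 0.
The clause (~R) is unit, so R = 0.
The clause (~T) is unit, so T = 0.
The clause (~Q) is unit, so Q = 0.
The clause (~P) is unit, so P = 0.
Every clause now holds.
A satisfying assignment: P=0; Q=0; R=0; S=0; T=0.

Yes, satisfiable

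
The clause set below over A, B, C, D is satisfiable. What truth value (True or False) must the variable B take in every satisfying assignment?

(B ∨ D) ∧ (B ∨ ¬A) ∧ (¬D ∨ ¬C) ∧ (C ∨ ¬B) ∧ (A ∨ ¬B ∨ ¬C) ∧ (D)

False

Suppose B = True.
The clause (C) is unit, so C = True.
The clause (¬D) is unit, so D = False.
But (D) is also a unit clause — contradiction.
So every satisfying assignment has B = False.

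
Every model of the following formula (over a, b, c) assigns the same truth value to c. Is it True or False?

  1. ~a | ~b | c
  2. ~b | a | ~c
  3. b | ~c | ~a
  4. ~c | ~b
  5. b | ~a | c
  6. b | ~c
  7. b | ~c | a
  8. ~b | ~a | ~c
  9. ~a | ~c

Suppose c = 1.
The clause (~b) is unit, so b = 0.
Now (b) is unsatisfied and unit — conflict.
So every satisfying assignment has c = False.

False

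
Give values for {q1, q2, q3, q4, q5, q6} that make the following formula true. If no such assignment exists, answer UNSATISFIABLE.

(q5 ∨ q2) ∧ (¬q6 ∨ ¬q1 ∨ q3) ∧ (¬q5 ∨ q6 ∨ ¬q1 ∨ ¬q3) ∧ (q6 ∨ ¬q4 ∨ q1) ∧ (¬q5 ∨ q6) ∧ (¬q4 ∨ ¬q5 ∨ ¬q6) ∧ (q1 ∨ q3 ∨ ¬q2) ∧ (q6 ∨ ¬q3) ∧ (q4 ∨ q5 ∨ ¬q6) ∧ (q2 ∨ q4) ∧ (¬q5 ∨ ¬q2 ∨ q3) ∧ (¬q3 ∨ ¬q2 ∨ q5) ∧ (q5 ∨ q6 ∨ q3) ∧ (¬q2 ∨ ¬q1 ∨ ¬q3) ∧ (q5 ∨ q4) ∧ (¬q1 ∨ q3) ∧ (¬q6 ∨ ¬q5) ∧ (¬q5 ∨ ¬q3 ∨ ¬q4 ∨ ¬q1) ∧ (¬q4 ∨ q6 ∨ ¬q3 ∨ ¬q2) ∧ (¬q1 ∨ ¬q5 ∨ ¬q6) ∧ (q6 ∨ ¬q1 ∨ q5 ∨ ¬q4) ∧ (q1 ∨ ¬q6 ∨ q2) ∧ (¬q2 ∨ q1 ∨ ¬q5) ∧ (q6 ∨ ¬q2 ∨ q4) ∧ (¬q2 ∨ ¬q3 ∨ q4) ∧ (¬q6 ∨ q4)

Try q5 = True.
From the singleton clause (q6), q6 = True.
But (¬q6) is also a unit clause — contradiction.
So q5 must be the other value — set q5 = False.
From the singleton clause (q2), q2 = True.
From the singleton clause (¬q3), q3 = False.
From the singleton clause (q1), q1 = True.
But (¬q1) is also a unit clause — contradiction.
Both values of q5 lead to a conflict.

UNSATISFIABLE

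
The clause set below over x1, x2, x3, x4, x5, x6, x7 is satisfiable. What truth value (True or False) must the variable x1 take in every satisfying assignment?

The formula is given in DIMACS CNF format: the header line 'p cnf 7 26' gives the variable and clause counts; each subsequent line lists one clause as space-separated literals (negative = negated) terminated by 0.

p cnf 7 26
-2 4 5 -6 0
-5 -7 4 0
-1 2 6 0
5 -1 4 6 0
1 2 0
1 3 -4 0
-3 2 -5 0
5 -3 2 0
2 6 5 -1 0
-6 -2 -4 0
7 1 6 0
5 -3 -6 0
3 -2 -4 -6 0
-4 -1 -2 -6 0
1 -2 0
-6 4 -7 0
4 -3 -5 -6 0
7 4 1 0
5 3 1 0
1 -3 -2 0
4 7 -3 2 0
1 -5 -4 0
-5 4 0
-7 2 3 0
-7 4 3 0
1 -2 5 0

True

Suppose x1 = False.
The clause (x2) is unit, so x2 = True.
But (¬x2) is also a unit clause — contradiction.
So every satisfying assignment has x1 = True.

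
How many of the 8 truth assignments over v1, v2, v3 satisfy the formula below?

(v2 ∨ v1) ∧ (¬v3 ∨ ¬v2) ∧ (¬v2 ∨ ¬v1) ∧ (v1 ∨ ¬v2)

2

There are 2^3 = 8 truth assignments over (v1, v2, v3).
Split on v2. With v2 = True, the clauses containing v2 are satisfied and ¬v2 drops from the rest; 0 of the 2^2 = 4 assignments to the other variables satisfy what remains.
With v2 = False, by the same count on the reduced clause set, 2 assignments work.
(One model: v1=T, v2=F, v3=F.)
Total: 0 + 2 = 2.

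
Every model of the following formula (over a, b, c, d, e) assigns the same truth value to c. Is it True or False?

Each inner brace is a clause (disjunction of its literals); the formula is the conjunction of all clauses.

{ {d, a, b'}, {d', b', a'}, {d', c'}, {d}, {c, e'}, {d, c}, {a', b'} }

Suppose c = 1.
From the singleton clause (d'), d = 0.
But (d) is also a unit clause — contradiction.
So every satisfying assignment has c = False.

False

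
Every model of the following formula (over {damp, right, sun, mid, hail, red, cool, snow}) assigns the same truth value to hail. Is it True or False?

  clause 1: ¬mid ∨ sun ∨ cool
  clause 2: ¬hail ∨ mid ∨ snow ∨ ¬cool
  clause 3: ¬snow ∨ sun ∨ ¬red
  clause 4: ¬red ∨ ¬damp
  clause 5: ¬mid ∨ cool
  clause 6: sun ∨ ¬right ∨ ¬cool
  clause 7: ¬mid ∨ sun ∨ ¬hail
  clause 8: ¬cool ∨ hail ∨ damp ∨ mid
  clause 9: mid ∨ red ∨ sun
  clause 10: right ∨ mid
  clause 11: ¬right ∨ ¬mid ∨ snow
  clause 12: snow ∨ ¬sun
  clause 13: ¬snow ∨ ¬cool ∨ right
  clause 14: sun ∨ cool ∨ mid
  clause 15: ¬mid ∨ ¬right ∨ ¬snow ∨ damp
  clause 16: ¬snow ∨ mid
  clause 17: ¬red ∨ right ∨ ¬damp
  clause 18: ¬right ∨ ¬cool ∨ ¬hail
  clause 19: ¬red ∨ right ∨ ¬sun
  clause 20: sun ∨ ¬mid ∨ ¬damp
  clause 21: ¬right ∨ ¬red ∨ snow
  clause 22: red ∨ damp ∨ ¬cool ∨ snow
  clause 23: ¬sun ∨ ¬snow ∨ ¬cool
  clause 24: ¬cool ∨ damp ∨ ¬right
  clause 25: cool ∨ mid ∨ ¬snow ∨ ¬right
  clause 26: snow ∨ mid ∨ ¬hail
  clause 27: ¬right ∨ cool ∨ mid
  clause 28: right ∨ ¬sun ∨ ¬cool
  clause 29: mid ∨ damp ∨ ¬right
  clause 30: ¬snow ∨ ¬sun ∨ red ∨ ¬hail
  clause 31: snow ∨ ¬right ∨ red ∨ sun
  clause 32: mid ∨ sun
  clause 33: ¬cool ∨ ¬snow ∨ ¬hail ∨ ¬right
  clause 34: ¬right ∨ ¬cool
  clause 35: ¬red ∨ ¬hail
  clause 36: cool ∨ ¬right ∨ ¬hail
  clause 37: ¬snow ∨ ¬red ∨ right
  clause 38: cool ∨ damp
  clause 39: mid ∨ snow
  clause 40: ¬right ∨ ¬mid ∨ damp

Suppose hail = True.
From the singleton clause (¬red), red = False.
Case mid = False:
From the singleton clause (sun), sun = True.
From the singleton clause (right), right = True.
From the singleton clause (snow), snow = True.
But (¬snow) is also a unit clause — contradiction.
So mid must be the other value — set mid = True.
From the singleton clause (cool), cool = True.
From the singleton clause (sun), sun = True.
From the singleton clause (snow), snow = True.
But (¬snow) is also a unit clause — contradiction.
Both values of mid lead to a conflict.
So every satisfying assignment has hail = False.

False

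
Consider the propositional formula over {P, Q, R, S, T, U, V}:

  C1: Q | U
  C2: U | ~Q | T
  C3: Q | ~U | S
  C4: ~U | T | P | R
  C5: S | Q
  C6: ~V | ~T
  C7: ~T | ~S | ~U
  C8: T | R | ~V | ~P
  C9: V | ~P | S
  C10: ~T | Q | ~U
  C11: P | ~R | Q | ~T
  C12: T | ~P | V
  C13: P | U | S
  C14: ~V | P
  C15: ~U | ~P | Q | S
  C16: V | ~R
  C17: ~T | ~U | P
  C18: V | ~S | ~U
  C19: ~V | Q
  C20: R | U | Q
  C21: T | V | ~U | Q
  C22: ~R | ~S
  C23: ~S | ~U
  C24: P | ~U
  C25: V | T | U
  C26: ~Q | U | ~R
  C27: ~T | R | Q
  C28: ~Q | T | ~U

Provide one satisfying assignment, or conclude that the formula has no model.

Try Q = 1.
Try U = 0.
(T) alone gives T = 1.
(~V) alone gives V = 0.
(~R) alone gives R = 0.
Try P = 0.
(S) alone gives S = 1.
Every clause now holds.

P ↦ 0, Q ↦ 1, R ↦ 0, S ↦ 1, T ↦ 1, U ↦ 0, V ↦ 0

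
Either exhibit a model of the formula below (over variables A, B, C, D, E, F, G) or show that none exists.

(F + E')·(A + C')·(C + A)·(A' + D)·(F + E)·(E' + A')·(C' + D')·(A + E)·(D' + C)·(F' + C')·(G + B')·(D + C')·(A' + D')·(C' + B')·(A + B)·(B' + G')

Branch on F: set F = 1.
(C') alone gives C = 0.
(A) alone gives A = 1.
(D) alone gives D = 1.
That conflicts with the unit clause (D').
That branch fails; take F = 0 instead.
(E') alone gives E = 0.
That conflicts with the unit clause (E).
Neither F = 1 nor F = 0 works.

UNSATISFIABLE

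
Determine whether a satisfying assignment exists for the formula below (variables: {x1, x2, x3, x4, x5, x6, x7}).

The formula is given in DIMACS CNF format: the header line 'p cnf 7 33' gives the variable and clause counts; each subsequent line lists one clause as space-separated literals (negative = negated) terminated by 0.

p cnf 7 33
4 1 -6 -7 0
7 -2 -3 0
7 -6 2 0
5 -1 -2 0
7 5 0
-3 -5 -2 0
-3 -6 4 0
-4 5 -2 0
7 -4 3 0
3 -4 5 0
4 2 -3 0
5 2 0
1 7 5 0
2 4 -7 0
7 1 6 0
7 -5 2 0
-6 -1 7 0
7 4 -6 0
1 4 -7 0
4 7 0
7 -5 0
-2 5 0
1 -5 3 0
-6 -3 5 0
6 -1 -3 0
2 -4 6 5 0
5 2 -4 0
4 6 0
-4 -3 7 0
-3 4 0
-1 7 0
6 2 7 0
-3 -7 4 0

Satisfiable

Suppose x7 = True.
Suppose x5 = True.
Suppose x3 = True.
Unit clause (¬x2) forces x2 = False.
Unit clause (x4) forces x4 = True.
Suppose x6 = False.
Unit clause (¬x1) forces x1 = False.
This assignment satisfies each clause.
A satisfying assignment: x1=False, x2=False, x3=True, x4=True, x5=True, x6=False, x7=True.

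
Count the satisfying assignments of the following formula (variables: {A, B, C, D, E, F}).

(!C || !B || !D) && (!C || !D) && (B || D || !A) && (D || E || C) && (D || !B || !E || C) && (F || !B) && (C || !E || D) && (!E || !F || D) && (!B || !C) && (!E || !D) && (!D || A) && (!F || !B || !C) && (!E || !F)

6

There are 2^6 = 64 truth assignments over (A, B, C, D, E, F).
Split on B. With B = true, the clauses containing B are satisfied and !B drops from the rest; 1 of the 2^5 = 32 assignments to the other variables satisfy what remains.
With B = false, by the same count on the reduced clause set, 5 assignments work.
(One model: A=F, B=F, C=T, D=F, E=F, F=F.)
Total: 1 + 5 = 6.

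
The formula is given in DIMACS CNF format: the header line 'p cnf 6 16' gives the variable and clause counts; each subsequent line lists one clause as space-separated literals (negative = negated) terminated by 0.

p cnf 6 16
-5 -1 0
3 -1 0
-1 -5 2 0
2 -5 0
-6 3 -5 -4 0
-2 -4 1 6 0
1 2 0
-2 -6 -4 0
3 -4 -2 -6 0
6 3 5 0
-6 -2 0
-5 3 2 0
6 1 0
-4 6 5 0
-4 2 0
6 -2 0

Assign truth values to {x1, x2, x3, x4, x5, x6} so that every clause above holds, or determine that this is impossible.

x1=True,  x2=False,  x3=True,  x4=False,  x5=False,  x6=False

Suppose x5 = False.
Suppose x3 = True.
Suppose x1 = True.
Suppose x6 = False.
The clause (¬x4) is unit, so x4 = False.
The clause (¬x2) is unit, so x2 = False.
All clauses are satisfied.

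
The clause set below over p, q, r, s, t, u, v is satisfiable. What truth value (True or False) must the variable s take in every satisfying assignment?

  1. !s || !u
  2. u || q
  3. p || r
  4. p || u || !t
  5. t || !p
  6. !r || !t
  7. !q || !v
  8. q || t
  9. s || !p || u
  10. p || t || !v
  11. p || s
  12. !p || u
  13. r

True

Suppose s = false.
(p) alone gives p = true.
(t) alone gives t = true.
(!r) alone gives r = false.
But (r) is also a unit clause — contradiction.
So every satisfying assignment has s = True.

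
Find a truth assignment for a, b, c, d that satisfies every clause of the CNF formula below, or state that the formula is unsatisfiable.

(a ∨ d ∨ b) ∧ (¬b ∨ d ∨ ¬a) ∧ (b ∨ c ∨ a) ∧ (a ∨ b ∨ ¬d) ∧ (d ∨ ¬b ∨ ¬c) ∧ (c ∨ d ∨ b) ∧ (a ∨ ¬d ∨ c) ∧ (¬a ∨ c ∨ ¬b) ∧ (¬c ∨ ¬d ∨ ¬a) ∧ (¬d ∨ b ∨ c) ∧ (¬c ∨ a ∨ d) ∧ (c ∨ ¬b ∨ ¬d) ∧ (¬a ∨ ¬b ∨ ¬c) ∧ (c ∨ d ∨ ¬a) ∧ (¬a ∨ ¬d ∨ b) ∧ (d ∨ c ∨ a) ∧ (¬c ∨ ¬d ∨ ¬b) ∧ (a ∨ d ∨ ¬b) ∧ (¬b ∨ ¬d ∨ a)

Case a = True:
Case b = False:
The clause (¬d) is unit, so d = False.
The clause (c) is unit, so c = True.
Every clause now holds.

a=True,  b=False,  c=True,  d=False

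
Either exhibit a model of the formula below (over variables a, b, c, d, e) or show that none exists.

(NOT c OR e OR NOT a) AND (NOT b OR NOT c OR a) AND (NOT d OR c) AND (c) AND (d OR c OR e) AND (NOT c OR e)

a ↦ true,  b ↦ false,  c ↦ true,  d ↦ true,  e ↦ true

Unit clause (c) forces c = true.
Unit clause (e) forces e = true.
Suppose b = false.
Every clause is now satisfied; a, d are unconstrained.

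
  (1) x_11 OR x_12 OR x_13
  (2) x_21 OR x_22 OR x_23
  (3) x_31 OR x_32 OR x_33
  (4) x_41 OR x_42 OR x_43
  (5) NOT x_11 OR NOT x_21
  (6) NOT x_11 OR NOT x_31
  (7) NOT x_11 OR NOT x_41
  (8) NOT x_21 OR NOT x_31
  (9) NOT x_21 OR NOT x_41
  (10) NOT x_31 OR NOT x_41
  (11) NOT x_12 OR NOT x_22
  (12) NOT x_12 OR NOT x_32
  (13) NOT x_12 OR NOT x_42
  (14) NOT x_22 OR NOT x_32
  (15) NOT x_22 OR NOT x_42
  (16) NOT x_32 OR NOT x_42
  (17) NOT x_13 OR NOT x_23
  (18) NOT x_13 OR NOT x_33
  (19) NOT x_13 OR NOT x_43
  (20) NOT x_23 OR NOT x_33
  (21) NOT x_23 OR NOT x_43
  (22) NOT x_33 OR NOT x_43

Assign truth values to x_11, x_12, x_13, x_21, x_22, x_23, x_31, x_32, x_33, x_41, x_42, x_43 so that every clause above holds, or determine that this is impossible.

UNSATISFIABLE

Suppose x_11 = false.
Suppose x_12 = true.
Unit clause (NOT x_22) forces x_22 = false.
Unit clause (NOT x_32) forces x_32 = false.
Unit clause (NOT x_42) forces x_42 = false.
Suppose x_21 = true.
Unit clause (NOT x_31) forces x_31 = false.
Unit clause (x_33) forces x_33 = true.
Unit clause (NOT x_41) forces x_41 = false.
Unit clause (x_43) forces x_43 = true.
Now (NOT x_43) is unsatisfied and unit — conflict.
So x_21 must be the other value — set x_21 = false.
Unit clause (x_23) forces x_23 = true.
Unit clause (NOT x_13) forces x_13 = false.
Unit clause (NOT x_33) forces x_33 = false.
Unit clause (x_31) forces x_31 = true.
Unit clause (NOT x_41) forces x_41 = false.
Unit clause (x_43) forces x_43 = true.
Now (NOT x_43) is unsatisfied and unit — conflict.
Both values of x_21 lead to a conflict.
So x_12 must be the other value — set x_12 = false.
Unit clause (x_13) forces x_13 = true.
Unit clause (NOT x_23) forces x_23 = false.
Unit clause (NOT x_33) forces x_33 = false.
Unit clause (NOT x_43) forces x_43 = false.
Suppose x_21 = true.
Unit clause (NOT x_31) forces x_31 = false.
Unit clause (x_32) forces x_32 = true.
Unit clause (NOT x_41) forces x_41 = false.
Unit clause (x_42) forces x_42 = true.
Now (NOT x_42) is unsatisfied and unit — conflict.
So x_21 must be the other value — set x_21 = false.
Unit clause (x_22) forces x_22 = true.
Unit clause (NOT x_32) forces x_32 = false.
Unit clause (x_31) forces x_31 = true.
Unit clause (NOT x_41) forces x_41 = false.
Unit clause (x_42) forces x_42 = true.
Now (NOT x_42) is unsatisfied and unit — conflict.
Both values of x_21 lead to a conflict.
Both values of x_12 lead to a conflict.
So x_11 must be the other value — set x_11 = true.
Unit clause (NOT x_21) forces x_21 = false.
Unit clause (NOT x_31) forces x_31 = false.
Unit clause (NOT x_41) forces x_41 = false.
Suppose x_22 = true.
Unit clause (NOT x_12) forces x_12 = false.
Unit clause (NOT x_32) forces x_32 = false.
Unit clause (x_33) forces x_33 = true.
Unit clause (NOT x_42) forces x_42 = false.
Unit clause (x_43) forces x_43 = true.
Now (NOT x_43) is unsatisfied and unit — conflict.
So x_22 must be the other value — set x_22 = false.
Unit clause (x_23) forces x_23 = true.
Unit clause (NOT x_13) forces x_13 = false.
Unit clause (NOT x_33) forces x_33 = false.
Unit clause (x_32) forces x_32 = true.
Unit clause (NOT x_12) forces x_12 = false.
Unit clause (NOT x_42) forces x_42 = false.
Unit clause (x_43) forces x_43 = true.
Now (NOT x_43) is unsatisfied and unit — conflict.
Both values of x_22 lead to a conflict.
Both values of x_11 lead to a conflict.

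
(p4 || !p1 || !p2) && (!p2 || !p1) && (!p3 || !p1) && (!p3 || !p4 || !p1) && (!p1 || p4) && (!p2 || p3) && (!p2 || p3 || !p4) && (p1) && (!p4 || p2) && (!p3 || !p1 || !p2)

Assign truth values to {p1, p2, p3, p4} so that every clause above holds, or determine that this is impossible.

UNSATISFIABLE

(p1) alone gives p1 = true.
(!p2) alone gives p2 = false.
(!p3) alone gives p3 = false.
(p4) alone gives p4 = true.
Now (!p4) is unsatisfied and unit — conflict.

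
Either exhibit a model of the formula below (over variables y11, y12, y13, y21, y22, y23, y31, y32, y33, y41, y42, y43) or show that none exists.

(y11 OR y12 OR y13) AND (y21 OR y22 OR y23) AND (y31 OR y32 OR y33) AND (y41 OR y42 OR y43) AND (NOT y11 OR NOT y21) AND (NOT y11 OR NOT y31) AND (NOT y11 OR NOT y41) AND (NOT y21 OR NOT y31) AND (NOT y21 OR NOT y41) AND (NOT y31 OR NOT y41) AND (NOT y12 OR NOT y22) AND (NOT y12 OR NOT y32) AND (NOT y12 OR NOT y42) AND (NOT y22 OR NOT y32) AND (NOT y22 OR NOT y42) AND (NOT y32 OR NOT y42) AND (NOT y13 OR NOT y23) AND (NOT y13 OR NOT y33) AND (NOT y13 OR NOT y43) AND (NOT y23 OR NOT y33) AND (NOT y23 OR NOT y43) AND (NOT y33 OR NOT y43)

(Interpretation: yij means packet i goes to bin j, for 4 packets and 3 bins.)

UNSATISFIABLE

Suppose y11 = false.
Suppose y12 = true.
Unit clause (NOT y22) forces y22 = false.
Unit clause (NOT y32) forces y32 = false.
Unit clause (NOT y42) forces y42 = false.
Suppose y21 = true.
Unit clause (NOT y31) forces y31 = false.
Unit clause (y33) forces y33 = true.
Unit clause (NOT y41) forces y41 = false.
Unit clause (y43) forces y43 = true.
But (NOT y43) is also a unit clause — contradiction.
Undo y21 and try y21 = false.
Unit clause (y23) forces y23 = true.
Unit clause (NOT y13) forces y13 = false.
Unit clause (NOT y33) forces y33 = false.
Unit clause (y31) forces y31 = true.
Unit clause (NOT y41) forces y41 = false.
Unit clause (y43) forces y43 = true.
But (NOT y43) is also a unit clause — contradiction.
Both values of y21 lead to a conflict.
Undo y12 and try y12 = false.
Unit clause (y13) forces y13 = true.
Unit clause (NOT y23) forces y23 = false.
Unit clause (NOT y33) forces y33 = false.
Unit clause (NOT y43) forces y43 = false.
Suppose y21 = true.
Unit clause (NOT y31) forces y31 = false.
Unit clause (y32) forces y32 = true.
Unit clause (NOT y41) forces y41 = false.
Unit clause (y42) forces y42 = true.
But (NOT y42) is also a unit clause — contradiction.
Undo y21 and try y21 = false.
Unit clause (y22) forces y22 = true.
Unit clause (NOT y32) forces y32 = false.
Unit clause (y31) forces y31 = true.
Unit clause (NOT y41) forces y41 = false.
Unit clause (y42) forces y42 = true.
But (NOT y42) is also a unit clause — contradiction.
Both values of y21 lead to a conflict.
Both values of y12 lead to a conflict.
Undo y11 and try y11 = true.
Unit clause (NOT y21) forces y21 = false.
Unit clause (NOT y31) forces y31 = false.
Unit clause (NOT y41) forces y41 = false.
Suppose y22 = true.
Unit clause (NOT y12) forces y12 = false.
Unit clause (NOT y32) forces y32 = false.
Unit clause (y33) forces y33 = true.
Unit clause (NOT y42) forces y42 = false.
Unit clause (y43) forces y43 = true.
But (NOT y43) is also a unit clause — contradiction.
Undo y22 and try y22 = false.
Unit clause (y23) forces y23 = true.
Unit clause (NOT y13) forces y13 = false.
Unit clause (NOT y33) forces y33 = false.
Unit clause (y32) forces y32 = true.
Unit clause (NOT y12) forces y12 = false.
Unit clause (NOT y42) forces y42 = false.
Unit clause (y43) forces y43 = true.
But (NOT y43) is also a unit clause — contradiction.
Both values of y22 lead to a conflict.
Both values of y11 lead to a conflict.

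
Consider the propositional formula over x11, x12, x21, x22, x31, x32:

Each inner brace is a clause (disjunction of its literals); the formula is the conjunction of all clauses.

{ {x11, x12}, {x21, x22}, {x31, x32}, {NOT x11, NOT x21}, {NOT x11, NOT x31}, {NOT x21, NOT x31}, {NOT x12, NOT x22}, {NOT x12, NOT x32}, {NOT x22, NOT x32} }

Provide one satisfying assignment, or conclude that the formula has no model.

Try x11 = true.
(NOT x21) alone gives x21 = false.
(x22) alone gives x22 = true.
(NOT x31) alone gives x31 = false.
(x32) alone gives x32 = true.
But (NOT x32) is also a unit clause — contradiction.
Backtrack on x11: now try x11 = false.
(x12) alone gives x12 = true.
(NOT x22) alone gives x22 = false.
(x21) alone gives x21 = true.
(NOT x31) alone gives x31 = false.
(x32) alone gives x32 = true.
But (NOT x32) is also a unit clause — contradiction.
Both values of x11 lead to a conflict.

UNSATISFIABLE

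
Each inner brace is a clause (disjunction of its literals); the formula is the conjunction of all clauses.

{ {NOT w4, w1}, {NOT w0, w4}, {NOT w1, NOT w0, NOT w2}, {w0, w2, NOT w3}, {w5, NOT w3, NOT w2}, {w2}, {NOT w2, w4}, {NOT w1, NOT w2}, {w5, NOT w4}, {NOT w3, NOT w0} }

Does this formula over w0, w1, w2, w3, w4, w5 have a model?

Unsatisfiable

Unit clause (w2) forces w2 = true.
Unit clause (w4) forces w4 = true.
Unit clause (w1) forces w1 = true.
That conflicts with the unit clause (NOT w1).
No assignment satisfies every clause.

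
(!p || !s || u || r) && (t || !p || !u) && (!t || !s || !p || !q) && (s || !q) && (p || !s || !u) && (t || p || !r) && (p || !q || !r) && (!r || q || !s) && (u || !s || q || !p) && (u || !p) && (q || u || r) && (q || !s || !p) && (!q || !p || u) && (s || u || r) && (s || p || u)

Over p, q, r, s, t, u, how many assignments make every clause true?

There are 2^6 = 64 truth assignments over (p, q, r, s, t, u).
Split on t. With t = true, the clauses containing t are satisfied and !t drops from the rest; 5 of the 2^5 = 32 assignments to the other variables satisfy what remains.
With t = false, by the same count on the reduced clause set, 2 assignments work.
Total: 5 + 2 = 7.

7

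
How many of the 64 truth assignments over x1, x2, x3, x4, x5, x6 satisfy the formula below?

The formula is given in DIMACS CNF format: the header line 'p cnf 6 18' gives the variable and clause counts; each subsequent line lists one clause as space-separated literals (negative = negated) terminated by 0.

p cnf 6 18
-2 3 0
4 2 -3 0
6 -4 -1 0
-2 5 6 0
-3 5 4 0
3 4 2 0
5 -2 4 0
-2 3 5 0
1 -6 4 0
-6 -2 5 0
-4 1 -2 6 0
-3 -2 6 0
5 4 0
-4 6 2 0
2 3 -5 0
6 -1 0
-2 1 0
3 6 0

There are 2^6 = 64 truth assignments over (x1, x2, x3, x4, x5, x6).
Split on x6. With x6 = True, the clauses containing x6 are satisfied and ¬x6 drops from the rest; 8 of the 2^5 = 32 assignments to the other variables satisfy what remains.
With x6 = False, by the same count on the reduced clause set, 0 assignments work.
(One model: x1=F, x2=F, x3=F, x4=T, x5=F, x6=T.)
Total: 8 + 0 = 8.

8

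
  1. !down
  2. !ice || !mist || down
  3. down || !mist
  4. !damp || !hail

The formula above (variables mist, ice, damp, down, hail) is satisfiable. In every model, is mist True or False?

Suppose mist = true.
The clause (!down) is unit, so down = false.
But (down) is also a unit clause — contradiction.
So every satisfying assignment has mist = False.

False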